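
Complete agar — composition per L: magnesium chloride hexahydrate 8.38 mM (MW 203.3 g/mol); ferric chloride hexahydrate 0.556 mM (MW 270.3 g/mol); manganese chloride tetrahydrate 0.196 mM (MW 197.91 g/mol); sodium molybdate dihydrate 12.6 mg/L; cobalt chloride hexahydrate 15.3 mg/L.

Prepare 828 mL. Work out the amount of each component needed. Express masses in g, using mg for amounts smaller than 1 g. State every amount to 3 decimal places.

Working volume: 828 mL = 0.828 L.
magnesium chloride hexahydrate: 8.38 mmol/L × 203.3 g/mol × 0.828 L ÷ 1000 = 1.411 g
ferric chloride hexahydrate: 0.556 mmol/L × 270.3 mg/mmol × 0.828 L = 124.437 mg
manganese chloride tetrahydrate: 0.196 mmol/L × 197.91 mg/mmol × 0.828 L = 32.118 mg
sodium molybdate dihydrate: 12.6 mg/L × 0.828 L = 10.433 mg
cobalt chloride hexahydrate: 15.3 mg/L × 0.828 L = 12.668 mg

magnesium chloride hexahydrate 1.411 g; ferric chloride hexahydrate 124.437 mg; manganese chloride tetrahydrate 32.118 mg; sodium molybdate dihydrate 10.433 mg; cobalt chloride hexahydrate 12.668 mg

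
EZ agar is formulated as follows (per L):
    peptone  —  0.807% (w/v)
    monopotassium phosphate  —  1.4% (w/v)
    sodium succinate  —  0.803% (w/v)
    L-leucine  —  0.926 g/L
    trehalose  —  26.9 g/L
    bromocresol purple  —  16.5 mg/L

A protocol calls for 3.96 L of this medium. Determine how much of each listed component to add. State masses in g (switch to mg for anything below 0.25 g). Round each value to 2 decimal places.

peptone 31.96 g; monopotassium phosphate 55.44 g; sodium succinate 31.80 g; L-leucine 3.67 g; trehalose 106.52 g; bromocresol purple 65.34 mg

Scale factor relative to 1 L: 3.96.
peptone: 0.807 g per 100 mL × 3960 mL ÷ 100 = 31.96 g
monopotassium phosphate: 1.4% w/v = 14 g/L → 14 × 3.96 L = 55.44 g
sodium succinate: 0.803 g per 100 mL × 3960 mL ÷ 100 = 31.80 g
L-leucine: 0.926 g/L × 3.96 L = 3.67 g
trehalose: 26.9 g/L × 3.96 L = 106.52 g
bromocresol purple: 16.5 mg/L × 3.96 L = 65.34 mg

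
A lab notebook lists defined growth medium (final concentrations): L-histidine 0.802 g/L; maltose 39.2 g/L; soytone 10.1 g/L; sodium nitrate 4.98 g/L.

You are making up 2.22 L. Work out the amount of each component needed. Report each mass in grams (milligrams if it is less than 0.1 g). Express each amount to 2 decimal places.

L-histidine 1.78 g; maltose 87.02 g; soytone 22.42 g; sodium nitrate 11.06 g

Working volume: 2.22 L.
L-histidine: 0.802 g/L × 2.22 L = 1.78 g
maltose: 39.2 g/L × 2.22 L = 87.02 g
soytone: 10.1 g/L × 2.22 L = 22.42 g
sodium nitrate: 4.98 g/L × 2.22 L = 11.06 g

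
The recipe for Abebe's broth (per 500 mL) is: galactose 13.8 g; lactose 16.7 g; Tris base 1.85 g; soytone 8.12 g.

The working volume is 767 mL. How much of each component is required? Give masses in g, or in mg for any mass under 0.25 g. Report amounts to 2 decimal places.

galactose 21.17 g; lactose 25.62 g; Tris base 2.84 g; soytone 12.46 g

Scale factor = 767 mL / 500 mL = 1.534.
galactose: 13.8 g × (767 mL / 500 mL) = 21.17 g
lactose: 16.7 g × (767 mL / 500 mL) = 25.62 g
Tris base: 1.85 g × (767 mL / 500 mL) = 2.84 g
soytone: 8.12 g × (767 mL / 500 mL) = 12.46 g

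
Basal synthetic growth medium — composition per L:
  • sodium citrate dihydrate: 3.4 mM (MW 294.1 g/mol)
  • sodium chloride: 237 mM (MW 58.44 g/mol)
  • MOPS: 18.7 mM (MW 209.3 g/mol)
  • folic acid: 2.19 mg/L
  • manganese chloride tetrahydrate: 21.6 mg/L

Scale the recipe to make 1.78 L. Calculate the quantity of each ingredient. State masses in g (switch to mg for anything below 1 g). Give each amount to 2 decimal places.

sodium citrate dihydrate 1.78 g; sodium chloride 24.65 g; MOPS 6.97 g; folic acid 3.90 mg; manganese chloride tetrahydrate 38.45 mg

Working volume: 1.78 L.
sodium citrate dihydrate: 3.4 mmol/L × 294.1 g/mol × 1.78 L ÷ 1000 = 1.78 g
sodium chloride: 237 mmol/L × 58.44 g/mol × 1.78 L ÷ 1000 = 24.65 g
MOPS: 18.7 mmol/L × 209.3 g/mol × 1.78 L ÷ 1000 = 6.97 g
folic acid: 2.19 mg/L × 1.78 L = 3.90 mg
manganese chloride tetrahydrate: 21.6 mg/L × 1.78 L = 38.45 mg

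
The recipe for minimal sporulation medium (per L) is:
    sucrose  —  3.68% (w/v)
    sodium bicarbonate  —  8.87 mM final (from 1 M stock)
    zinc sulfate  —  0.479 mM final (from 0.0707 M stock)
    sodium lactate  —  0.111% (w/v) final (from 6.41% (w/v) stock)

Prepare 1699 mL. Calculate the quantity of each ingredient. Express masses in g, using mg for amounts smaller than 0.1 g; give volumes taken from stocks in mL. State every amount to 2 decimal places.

sucrose 62.52 g; sodium bicarbonate 15.07 mL; zinc sulfate 11.51 mL; sodium lactate 29.42 mL

Target volume = 1699 mL = 1.699 L.
sucrose: 3.68 g per 100 mL × 1699 mL ÷ 100 = 62.52 g
sodium bicarbonate: dilute stock: 8.87 mM × 1699 mL ÷ 1000 mM = 15.07 mL
zinc sulfate: V = C2·V2/C1 = 0.479 mM × 1699 mL ÷ 70.7 mM = 11.51 mL
sodium lactate: dilute stock: 0.111% ÷ 6.41% × 1699 mL = 29.42 mL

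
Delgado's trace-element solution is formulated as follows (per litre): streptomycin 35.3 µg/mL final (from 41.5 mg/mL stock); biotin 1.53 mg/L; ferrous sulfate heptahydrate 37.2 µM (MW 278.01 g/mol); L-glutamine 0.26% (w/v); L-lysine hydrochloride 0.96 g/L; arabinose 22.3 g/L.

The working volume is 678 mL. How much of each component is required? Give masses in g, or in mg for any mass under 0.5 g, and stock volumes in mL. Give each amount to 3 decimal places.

Target volume = 678 mL = 0.678 L.
streptomycin: C1V1 = C2V2 → 35.3 µg/mL × 678 mL ÷ 41500 µg/mL = 0.577 mL
biotin: 1.53 mg/L × 0.678 L = 1.037 mg
ferrous sulfate heptahydrate: 37.2 µmol/L × 278.01 g/mol × 0.678 L ÷ 1000 = 7.012 mg
L-glutamine: 0.26 g per 100 mL × 678 mL ÷ 100 = 1.763 g
L-lysine hydrochloride: 0.96 g/L × 0.678 L = 0.651 g
arabinose: 22.3 g/L × 0.678 L = 15.119 g

streptomycin 0.577 mL; biotin 1.037 mg; ferrous sulfate heptahydrate 7.012 mg; L-glutamine 1.763 g; L-lysine hydrochloride 0.651 g; arabinose 15.119 g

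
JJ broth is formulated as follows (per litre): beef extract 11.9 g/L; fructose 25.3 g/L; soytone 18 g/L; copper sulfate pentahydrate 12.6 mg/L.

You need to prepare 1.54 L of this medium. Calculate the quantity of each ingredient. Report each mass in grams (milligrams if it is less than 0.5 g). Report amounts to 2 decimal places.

Scale factor relative to 1 L: 1.54.
beef extract: 11.9 g/L × 1.54 L = 18.33 g
fructose: 25.3 g/L × 1.54 L = 38.96 g
soytone: 18 g/L × 1.54 L = 27.72 g
copper sulfate pentahydrate: 12.6 mg/L × 1.54 L = 19.40 mg

beef extract 18.33 g; fructose 38.96 g; soytone 27.72 g; copper sulfate pentahydrate 19.40 mg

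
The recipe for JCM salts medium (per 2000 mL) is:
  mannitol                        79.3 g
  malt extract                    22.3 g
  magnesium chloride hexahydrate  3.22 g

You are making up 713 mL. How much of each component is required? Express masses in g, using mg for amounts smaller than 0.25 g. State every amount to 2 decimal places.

Scale factor = 713 mL / 2000 mL = 0.3565.
mannitol: 79.3 g × (713 mL / 2000 mL) = 28.27 g
malt extract: 22.3 g × (713 mL / 2000 mL) = 7.95 g
magnesium chloride hexahydrate: 3.22 g × (713 mL / 2000 mL) = 1.15 g

mannitol 28.27 g; malt extract 7.95 g; magnesium chloride hexahydrate 1.15 g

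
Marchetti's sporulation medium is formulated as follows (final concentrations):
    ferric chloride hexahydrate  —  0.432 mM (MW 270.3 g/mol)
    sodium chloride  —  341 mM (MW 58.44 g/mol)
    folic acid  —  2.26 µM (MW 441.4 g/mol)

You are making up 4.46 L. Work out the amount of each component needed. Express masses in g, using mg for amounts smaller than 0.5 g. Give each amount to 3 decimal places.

ferric chloride hexahydrate 0.521 g; sodium chloride 88.879 g; folic acid 4.449 mg

Scale factor relative to 1 L: 4.46.
ferric chloride hexahydrate: 0.432 mmol/L × 270.3 g/mol × 4.46 L ÷ 1000 = 0.521 g
sodium chloride: 341 mmol/L × 58.44 g/mol × 4.46 L ÷ 1000 = 88.879 g
folic acid: 2.26 µmol/L × 441.4 g/mol × 4.46 L ÷ 1000 = 4.449 mg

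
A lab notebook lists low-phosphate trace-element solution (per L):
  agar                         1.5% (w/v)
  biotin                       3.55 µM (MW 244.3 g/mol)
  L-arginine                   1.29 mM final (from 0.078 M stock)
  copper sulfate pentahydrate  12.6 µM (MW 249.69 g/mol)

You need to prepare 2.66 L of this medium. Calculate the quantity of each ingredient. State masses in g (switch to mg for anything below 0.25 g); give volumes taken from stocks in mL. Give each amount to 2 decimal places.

Working volume: 2.66 L.
agar: 1.5 g per 100 mL × 2660 mL ÷ 100 = 39.90 g
biotin: 3.55 µmol/L × 244.3 g/mol × 2.66 L ÷ 1000 = 2.31 mg
L-arginine: dilute stock: 1.29 mM × 2660 mL ÷ 78 mM = 43.99 mL
copper sulfate pentahydrate: 12.6 µmol/L × 249.69 g/mol × 2.66 L ÷ 1000 = 8.37 mg

agar 39.90 g; biotin 2.31 mg; L-arginine 43.99 mL; copper sulfate pentahydrate 8.37 mg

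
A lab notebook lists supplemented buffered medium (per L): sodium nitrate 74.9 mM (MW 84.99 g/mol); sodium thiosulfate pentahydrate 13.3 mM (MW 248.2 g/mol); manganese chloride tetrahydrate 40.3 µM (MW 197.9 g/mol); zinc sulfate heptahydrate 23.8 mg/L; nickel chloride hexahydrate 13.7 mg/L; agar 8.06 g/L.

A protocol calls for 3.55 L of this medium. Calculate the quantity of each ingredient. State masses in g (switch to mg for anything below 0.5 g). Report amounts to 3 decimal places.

Scale factor relative to 1 L: 3.55.
sodium nitrate: 74.9 mmol/L × 84.99 g/mol × 3.55 L ÷ 1000 = 22.598 g
sodium thiosulfate pentahydrate: 13.3 mmol/L × 248.2 g/mol × 3.55 L ÷ 1000 = 11.719 g
manganese chloride tetrahydrate: 40.3 µmol/L × 197.9 g/mol × 3.55 L ÷ 1000 = 28.313 mg
zinc sulfate heptahydrate: 23.8 mg/L × 3.55 L = 84.490 mg
nickel chloride hexahydrate: 13.7 mg/L × 3.55 L = 48.635 mg
agar: 8.06 g/L × 3.55 L = 28.613 g

sodium nitrate 22.598 g; sodium thiosulfate pentahydrate 11.719 g; manganese chloride tetrahydrate 28.313 mg; zinc sulfate heptahydrate 84.490 mg; nickel chloride hexahydrate 48.635 mg; agar 28.613 g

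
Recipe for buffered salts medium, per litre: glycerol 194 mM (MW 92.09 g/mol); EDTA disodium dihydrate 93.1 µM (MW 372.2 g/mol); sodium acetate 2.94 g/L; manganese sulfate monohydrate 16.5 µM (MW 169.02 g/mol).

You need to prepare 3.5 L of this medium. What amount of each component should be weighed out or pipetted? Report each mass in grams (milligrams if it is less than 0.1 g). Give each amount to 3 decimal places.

Scale factor relative to 1 L: 3.5.
glycerol: 194 mmol/L × 92.09 g/mol × 3.5 L ÷ 1000 = 62.529 g
EDTA disodium dihydrate: 93.1 µmol/L × 372.2 g/mol × 3.5 L ÷ 1000 = 121.281 mg = 0.121 g
sodium acetate: 2.94 g/L × 3.5 L = 10.290 g
manganese sulfate monohydrate: 16.5 µmol/L × 169.02 g/mol × 3.5 L ÷ 1000 = 9.761 mg

glycerol 62.529 g; EDTA disodium dihydrate 0.121 g; sodium acetate 10.290 g; manganese sulfate monohydrate 9.761 mg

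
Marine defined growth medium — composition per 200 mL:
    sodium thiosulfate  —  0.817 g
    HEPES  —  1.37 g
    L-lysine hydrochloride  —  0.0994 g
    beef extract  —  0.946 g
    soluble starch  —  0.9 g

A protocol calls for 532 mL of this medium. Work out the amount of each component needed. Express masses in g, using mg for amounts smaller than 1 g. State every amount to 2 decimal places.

Ratio of target to recipe volume: 532 / 200 = 2.66.
sodium thiosulfate: 0.817 g × (532 mL / 200 mL) = 2.17 g
HEPES: 1.37 g × (532 mL / 200 mL) = 3.64 g
L-lysine hydrochloride: 0.0994 g × (532 mL / 200 mL) = 0.264404 g = 264.40 mg
beef extract: 0.946 g × (532 mL / 200 mL) = 2.52 g
soluble starch: 0.9 g × (532 mL / 200 mL) = 2.39 g

sodium thiosulfate 2.17 g; HEPES 3.64 g; L-lysine hydrochloride 264.40 mg; beef extract 2.52 g; soluble starch 2.39 g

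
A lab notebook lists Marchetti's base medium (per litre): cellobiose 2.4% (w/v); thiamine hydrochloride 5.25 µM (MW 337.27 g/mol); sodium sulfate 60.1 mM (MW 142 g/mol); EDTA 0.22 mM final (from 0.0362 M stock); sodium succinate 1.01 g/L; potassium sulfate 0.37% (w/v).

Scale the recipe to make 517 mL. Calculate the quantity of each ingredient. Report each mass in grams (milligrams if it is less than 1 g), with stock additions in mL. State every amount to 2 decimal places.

Scale factor relative to 1 L: 0.517.
cellobiose: 2.4% w/v = 24 g/L → 24 × 0.517 L = 12.41 g
thiamine hydrochloride: 5.25 µmol/L × 337.27 g/mol × 0.517 L ÷ 1000 = 0.92 mg
sodium sulfate: 60.1 mmol/L × 142 g/mol × 0.517 L ÷ 1000 = 4.41 g
EDTA: dilute stock: 0.22 mM × 517 mL ÷ 36.2 mM = 3.14 mL
sodium succinate: 1.01 g/L × 0.517 L = 0.52217 g = 522.17 mg
potassium sulfate: 0.37 g per 100 mL × 517 mL ÷ 100 = 1.91 g

cellobiose 12.41 g; thiamine hydrochloride 0.92 mg; sodium sulfate 4.41 g; EDTA 3.14 mL; sodium succinate 522.17 mg; potassium sulfate 1.91 g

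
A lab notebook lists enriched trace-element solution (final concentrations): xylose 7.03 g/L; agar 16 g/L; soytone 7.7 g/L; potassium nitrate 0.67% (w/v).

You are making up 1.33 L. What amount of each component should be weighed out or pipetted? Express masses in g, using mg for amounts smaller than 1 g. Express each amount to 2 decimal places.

Working volume: 1.33 L.
xylose: 7.03 g/L × 1.33 L = 9.35 g
agar: 16 g/L × 1.33 L = 21.28 g
soytone: 7.7 g/L × 1.33 L = 10.24 g
potassium nitrate: 0.67 g per 100 mL × 1330 mL ÷ 100 = 8.91 g

xylose 9.35 g; agar 21.28 g; soytone 10.24 g; potassium nitrate 8.91 g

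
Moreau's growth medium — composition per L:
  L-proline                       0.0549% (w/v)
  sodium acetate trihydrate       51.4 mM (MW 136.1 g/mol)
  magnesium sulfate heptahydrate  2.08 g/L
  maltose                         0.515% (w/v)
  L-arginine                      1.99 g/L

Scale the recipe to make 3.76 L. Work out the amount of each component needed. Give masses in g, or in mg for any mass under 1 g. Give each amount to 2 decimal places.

L-proline 2.06 g; sodium acetate trihydrate 26.30 g; magnesium sulfate heptahydrate 7.82 g; maltose 19.36 g; L-arginine 7.48 g

Scale factor relative to 1 L: 3.76.
L-proline: 0.0549% w/v = 0.549 g/L → 0.549 × 3.76 L = 2.06 g
sodium acetate trihydrate: 51.4 mmol/L × 136.1 g/mol × 3.76 L ÷ 1000 = 26.30 g
magnesium sulfate heptahydrate: 2.08 g/L × 3.76 L = 7.82 g
maltose: 0.515 g per 100 mL × 3760 mL ÷ 100 = 19.36 g
L-arginine: 1.99 g/L × 3.76 L = 7.48 g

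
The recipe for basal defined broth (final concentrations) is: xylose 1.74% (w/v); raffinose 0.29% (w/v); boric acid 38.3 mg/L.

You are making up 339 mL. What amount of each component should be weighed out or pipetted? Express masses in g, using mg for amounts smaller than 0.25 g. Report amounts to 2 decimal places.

Scale factor relative to 1 L: 0.339.
xylose: 1.74% w/v = 17.4 g/L → 17.4 × 0.339 L = 5.90 g
raffinose: 0.29 g per 100 mL × 339 mL ÷ 100 = 0.98 g
boric acid: 38.3 mg/L × 0.339 L = 12.98 mg

xylose 5.90 g; raffinose 0.98 g; boric acid 12.98 mg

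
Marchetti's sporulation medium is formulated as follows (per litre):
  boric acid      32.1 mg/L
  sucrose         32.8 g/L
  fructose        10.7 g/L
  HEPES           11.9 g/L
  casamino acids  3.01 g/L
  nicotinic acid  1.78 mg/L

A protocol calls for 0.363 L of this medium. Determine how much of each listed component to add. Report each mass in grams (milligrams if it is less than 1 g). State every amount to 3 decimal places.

boric acid 11.652 mg; sucrose 11.906 g; fructose 3.884 g; HEPES 4.320 g; casamino acids 1.093 g; nicotinic acid 0.646 mg

Scale factor relative to 1 L: 0.363.
boric acid: 32.1 mg/L × 0.363 L = 11.652 mg
sucrose: 32.8 g/L × 0.363 L = 11.906 g
fructose: 10.7 g/L × 0.363 L = 3.884 g
HEPES: 11.9 g/L × 0.363 L = 4.320 g
casamino acids: 3.01 g/L × 0.363 L = 1.093 g
nicotinic acid: 1.78 mg/L × 0.363 L = 0.646 mg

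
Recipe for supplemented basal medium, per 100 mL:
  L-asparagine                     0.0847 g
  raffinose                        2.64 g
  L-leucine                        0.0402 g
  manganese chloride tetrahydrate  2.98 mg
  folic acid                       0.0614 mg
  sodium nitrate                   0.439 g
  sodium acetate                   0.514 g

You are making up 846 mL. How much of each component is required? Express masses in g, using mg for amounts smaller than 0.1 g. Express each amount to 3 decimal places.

L-asparagine 0.717 g; raffinose 22.334 g; L-leucine 0.340 g; manganese chloride tetrahydrate 25.211 mg; folic acid 0.519 mg; sodium nitrate 3.714 g; sodium acetate 4.348 g

Ratio of target to recipe volume: 846 / 100 = 8.46.
L-asparagine: 0.0847 g × (846 mL / 100 mL) = 0.717 g
raffinose: 2.64 g × (846 mL / 100 mL) = 22.334 g
L-leucine: 0.0402 g × (846 mL / 100 mL) = 0.340 g
manganese chloride tetrahydrate: 2.98 mg × (846 mL / 100 mL) = 25.211 mg
folic acid: 0.0614 mg × (846 mL / 100 mL) = 0.519 mg
sodium nitrate: 0.439 g × (846 mL / 100 mL) = 3.714 g
sodium acetate: 0.514 g × (846 mL / 100 mL) = 4.348 g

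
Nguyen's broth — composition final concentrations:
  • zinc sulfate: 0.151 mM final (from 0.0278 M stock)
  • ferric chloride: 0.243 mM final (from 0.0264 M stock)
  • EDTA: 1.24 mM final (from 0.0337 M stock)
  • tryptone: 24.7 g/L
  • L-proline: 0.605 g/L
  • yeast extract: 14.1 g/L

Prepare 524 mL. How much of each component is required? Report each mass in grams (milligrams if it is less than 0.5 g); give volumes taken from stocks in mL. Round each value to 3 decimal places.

Working volume: 524 mL = 0.524 L.
zinc sulfate: dilute stock: 0.151 mM × 524 mL ÷ 27.8 mM = 2.846 mL
ferric chloride: V = C2·V2/C1 = 0.243 mM × 524 mL ÷ 26.4 mM = 4.823 mL
EDTA: V = C2·V2/C1 = 1.24 mM × 524 mL ÷ 33.7 mM = 19.281 mL
tryptone: 24.7 g/L × 0.524 L = 12.943 g
L-proline: 0.605 g/L × 0.524 L = 0.31702 g = 317.020 mg
yeast extract: 14.1 g/L × 0.524 L = 7.388 g

zinc sulfate 2.846 mL; ferric chloride 4.823 mL; EDTA 19.281 mL; tryptone 12.943 g; L-proline 317.020 mg; yeast extract 7.388 g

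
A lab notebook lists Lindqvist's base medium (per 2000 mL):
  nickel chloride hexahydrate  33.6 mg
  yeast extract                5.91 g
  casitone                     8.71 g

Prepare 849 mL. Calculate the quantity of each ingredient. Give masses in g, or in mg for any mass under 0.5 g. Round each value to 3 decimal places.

Ratio of target to recipe volume: 849 / 2000 = 0.4245.
nickel chloride hexahydrate: 33.6 mg × (849 mL / 2000 mL) = 14.263 mg
yeast extract: 5.91 g × (849 mL / 2000 mL) = 2.509 g
casitone: 8.71 g × (849 mL / 2000 mL) = 3.697 g

nickel chloride hexahydrate 14.263 mg; yeast extract 2.509 g; casitone 3.697 g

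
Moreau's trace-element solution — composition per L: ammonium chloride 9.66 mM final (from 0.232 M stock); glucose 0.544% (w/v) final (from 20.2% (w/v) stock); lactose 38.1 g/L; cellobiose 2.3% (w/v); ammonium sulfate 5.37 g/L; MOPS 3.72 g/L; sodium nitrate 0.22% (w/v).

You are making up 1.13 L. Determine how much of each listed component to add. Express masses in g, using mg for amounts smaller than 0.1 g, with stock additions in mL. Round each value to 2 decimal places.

ammonium chloride 47.05 mL; glucose 30.43 mL; lactose 43.05 g; cellobiose 25.99 g; ammonium sulfate 6.07 g; MOPS 4.20 g; sodium nitrate 2.49 g

Scale factor relative to 1 L: 1.13.
ammonium chloride: dilute stock: 9.66 mM × 1130 mL ÷ 232 mM = 47.05 mL
glucose: dilute stock: 0.544% ÷ 20.2% × 1130 mL = 30.43 mL
lactose: 38.1 g/L × 1.13 L = 43.05 g
cellobiose: 2.3 g per 100 mL × 1130 mL ÷ 100 = 25.99 g
ammonium sulfate: 5.37 g/L × 1.13 L = 6.07 g
MOPS: 3.72 g/L × 1.13 L = 4.20 g
sodium nitrate: 0.22 g per 100 mL × 1130 mL ÷ 100 = 2.49 g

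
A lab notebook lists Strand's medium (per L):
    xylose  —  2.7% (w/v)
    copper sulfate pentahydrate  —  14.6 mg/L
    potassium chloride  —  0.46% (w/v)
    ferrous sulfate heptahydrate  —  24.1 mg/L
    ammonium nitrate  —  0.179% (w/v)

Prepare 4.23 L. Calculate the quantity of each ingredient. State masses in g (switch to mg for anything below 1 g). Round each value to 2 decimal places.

Scale factor relative to 1 L: 4.23.
xylose: 2.7 g per 100 mL × 4230 mL ÷ 100 = 114.21 g
copper sulfate pentahydrate: 14.6 mg/L × 4.23 L = 61.76 mg
potassium chloride: 0.46 g per 100 mL × 4230 mL ÷ 100 = 19.46 g
ferrous sulfate heptahydrate: 24.1 mg/L × 4.23 L = 101.94 mg
ammonium nitrate: 0.179% w/v = 1.79 g/L → 1.79 × 4.23 L = 7.57 g

xylose 114.21 g; copper sulfate pentahydrate 61.76 mg; potassium chloride 19.46 g; ferrous sulfate heptahydrate 101.94 mg; ammonium nitrate 7.57 g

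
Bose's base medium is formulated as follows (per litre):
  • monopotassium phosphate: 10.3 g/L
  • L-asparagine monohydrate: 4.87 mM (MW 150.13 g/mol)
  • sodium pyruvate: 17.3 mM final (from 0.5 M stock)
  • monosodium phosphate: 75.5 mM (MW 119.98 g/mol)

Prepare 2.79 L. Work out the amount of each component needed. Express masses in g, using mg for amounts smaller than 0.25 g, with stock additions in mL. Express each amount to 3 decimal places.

monopotassium phosphate 28.737 g; L-asparagine monohydrate 2.040 g; sodium pyruvate 96.534 mL; monosodium phosphate 25.273 g

Scale factor relative to 1 L: 2.79.
monopotassium phosphate: 10.3 g/L × 2.79 L = 28.737 g
L-asparagine monohydrate: 4.87 mmol/L × 150.13 g/mol × 2.79 L ÷ 1000 = 2.040 g
sodium pyruvate: V = C2·V2/C1 = 17.3 mM × 2790 mL ÷ 500 mM = 96.534 mL
monosodium phosphate: 75.5 mmol/L × 119.98 g/mol × 2.79 L ÷ 1000 = 25.273 g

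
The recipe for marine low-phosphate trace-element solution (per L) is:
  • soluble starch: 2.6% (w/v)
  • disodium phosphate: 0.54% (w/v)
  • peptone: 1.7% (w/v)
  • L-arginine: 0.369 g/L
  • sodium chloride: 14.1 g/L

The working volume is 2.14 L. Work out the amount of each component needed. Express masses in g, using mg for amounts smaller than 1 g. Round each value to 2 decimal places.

soluble starch 55.64 g; disodium phosphate 11.56 g; peptone 36.38 g; L-arginine 789.66 mg; sodium chloride 30.17 g

Working volume: 2.14 L.
soluble starch: 2.6 g per 100 mL × 2140 mL ÷ 100 = 55.64 g
disodium phosphate: 0.54 g per 100 mL × 2140 mL ÷ 100 = 11.56 g
peptone: 1.7 g per 100 mL × 2140 mL ÷ 100 = 36.38 g
L-arginine: 0.369 g/L × 2.14 L = 0.78966 g = 789.66 mg
sodium chloride: 14.1 g/L × 2.14 L = 30.17 g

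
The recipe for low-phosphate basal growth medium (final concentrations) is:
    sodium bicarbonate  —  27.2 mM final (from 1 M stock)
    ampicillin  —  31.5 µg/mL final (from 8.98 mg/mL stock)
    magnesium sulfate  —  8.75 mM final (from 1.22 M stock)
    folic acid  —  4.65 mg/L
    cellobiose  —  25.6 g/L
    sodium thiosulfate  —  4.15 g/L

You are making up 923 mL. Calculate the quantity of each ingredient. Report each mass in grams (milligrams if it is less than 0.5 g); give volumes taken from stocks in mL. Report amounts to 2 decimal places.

Target volume = 923 mL = 0.923 L.
sodium bicarbonate: V = C2·V2/C1 = 27.2 mM × 923 mL ÷ 1000 mM = 25.11 mL
ampicillin: C1V1 = C2V2 → 31.5 µg/mL × 923 mL ÷ 8980 µg/mL = 3.24 mL
magnesium sulfate: C1V1 = C2V2 → 8.75 mM × 923 mL ÷ 1220 mM = 6.62 mL
folic acid: 4.65 mg/L × 0.923 L = 4.29 mg
cellobiose: 25.6 g/L × 0.923 L = 23.63 g
sodium thiosulfate: 4.15 g/L × 0.923 L = 3.83 g

sodium bicarbonate 25.11 mL; ampicillin 3.24 mL; magnesium sulfate 6.62 mL; folic acid 4.29 mg; cellobiose 23.63 g; sodium thiosulfate 3.83 g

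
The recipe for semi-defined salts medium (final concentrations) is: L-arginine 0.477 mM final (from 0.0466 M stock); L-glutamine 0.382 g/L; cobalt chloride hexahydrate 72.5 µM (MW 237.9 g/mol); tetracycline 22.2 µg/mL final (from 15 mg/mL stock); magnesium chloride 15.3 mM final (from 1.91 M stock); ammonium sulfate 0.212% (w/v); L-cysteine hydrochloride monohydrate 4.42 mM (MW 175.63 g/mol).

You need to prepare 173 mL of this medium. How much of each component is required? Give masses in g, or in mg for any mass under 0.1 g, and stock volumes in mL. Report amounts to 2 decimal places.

Target volume = 173 mL = 0.173 L.
L-arginine: dilute stock: 0.477 mM × 173 mL ÷ 46.6 mM = 1.77 mL
L-glutamine: 0.382 g/L × 0.173 L = 0.066086 g = 66.09 mg
cobalt chloride hexahydrate: 72.5 µmol/L × 237.9 g/mol × 0.173 L ÷ 1000 = 2.98 mg
tetracycline: V = C2·V2/C1 = 22.2 µg/mL × 173 mL ÷ 15000 µg/mL = 0.26 mL
magnesium chloride: C1V1 = C2V2 → 15.3 mM × 173 mL ÷ 1910 mM = 1.39 mL
ammonium sulfate: 0.212% w/v = 2.12 g/L → 2.12 × 0.173 L = 0.37 g
L-cysteine hydrochloride monohydrate: 4.42 mmol/L × 175.63 g/mol × 0.173 L ÷ 1000 = 0.13 g

L-arginine 1.77 mL; L-glutamine 66.09 mg; cobalt chloride hexahydrate 2.98 mg; tetracycline 0.26 mL; magnesium chloride 1.39 mL; ammonium sulfate 0.37 g; L-cysteine hydrochloride monohydrate 0.13 g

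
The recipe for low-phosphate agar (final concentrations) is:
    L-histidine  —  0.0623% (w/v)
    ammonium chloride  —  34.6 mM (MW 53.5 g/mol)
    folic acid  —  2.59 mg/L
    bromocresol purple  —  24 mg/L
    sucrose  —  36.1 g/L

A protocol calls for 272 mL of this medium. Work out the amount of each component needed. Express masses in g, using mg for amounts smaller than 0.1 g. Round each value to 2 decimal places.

Scale factor relative to 1 L: 0.272.
L-histidine: 0.0623% w/v = 0.623 g/L → 0.623 × 0.272 L = 0.17 g
ammonium chloride: 34.6 mmol/L × 53.5 g/mol × 0.272 L ÷ 1000 = 0.50 g
folic acid: 2.59 mg/L × 0.272 L = 0.70 mg
bromocresol purple: 24 mg/L × 0.272 L = 6.53 mg
sucrose: 36.1 g/L × 0.272 L = 9.82 g

L-histidine 0.17 g; ammonium chloride 0.50 g; folic acid 0.70 mg; bromocresol purple 6.53 mg; sucrose 9.82 g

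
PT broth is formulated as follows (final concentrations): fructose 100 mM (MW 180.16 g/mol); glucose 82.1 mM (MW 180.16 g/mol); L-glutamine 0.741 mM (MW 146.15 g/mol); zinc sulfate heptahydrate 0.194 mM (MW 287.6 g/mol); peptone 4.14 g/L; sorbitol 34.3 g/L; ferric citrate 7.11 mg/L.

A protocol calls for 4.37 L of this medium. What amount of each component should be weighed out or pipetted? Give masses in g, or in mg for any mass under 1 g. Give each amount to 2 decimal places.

Scale factor relative to 1 L: 4.37.
fructose: 100 mmol/L × 180.16 g/mol × 4.37 L ÷ 1000 = 78.73 g
glucose: 82.1 mmol/L × 180.16 g/mol × 4.37 L ÷ 1000 = 64.64 g
L-glutamine: 0.741 mmol/L × 146.15 mg/mmol × 4.37 L = 473.26 mg
zinc sulfate heptahydrate: 0.194 mmol/L × 287.6 mg/mmol × 4.37 L = 243.82 mg
peptone: 4.14 g/L × 4.37 L = 18.09 g
sorbitol: 34.3 g/L × 4.37 L = 149.89 g
ferric citrate: 7.11 mg/L × 4.37 L = 31.07 mg

fructose 78.73 g; glucose 64.64 g; L-glutamine 473.26 mg; zinc sulfate heptahydrate 243.82 mg; peptone 18.09 g; sorbitol 149.89 g; ferric citrate 31.07 mg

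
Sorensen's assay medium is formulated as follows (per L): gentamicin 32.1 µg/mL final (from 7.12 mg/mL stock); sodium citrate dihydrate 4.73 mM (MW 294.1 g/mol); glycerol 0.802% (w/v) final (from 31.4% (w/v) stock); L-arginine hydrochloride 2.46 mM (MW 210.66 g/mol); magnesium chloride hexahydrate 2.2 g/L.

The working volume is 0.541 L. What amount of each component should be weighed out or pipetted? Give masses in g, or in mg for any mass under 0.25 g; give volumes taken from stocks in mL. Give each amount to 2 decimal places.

Scale factor relative to 1 L: 0.541.
gentamicin: V = C2·V2/C1 = 32.1 µg/mL × 541 mL ÷ 7120 µg/mL = 2.44 mL
sodium citrate dihydrate: 4.73 mmol/L × 294.1 g/mol × 0.541 L ÷ 1000 = 0.75 g
glycerol: dilute stock: 0.802% ÷ 31.4% × 541 mL = 13.82 mL
L-arginine hydrochloride: 2.46 mmol/L × 210.66 g/mol × 0.541 L ÷ 1000 = 0.28 g
magnesium chloride hexahydrate: 2.2 g/L × 0.541 L = 1.19 g

gentamicin 2.44 mL; sodium citrate dihydrate 0.75 g; glycerol 13.82 mL; L-arginine hydrochloride 0.28 g; magnesium chloride hexahydrate 1.19 g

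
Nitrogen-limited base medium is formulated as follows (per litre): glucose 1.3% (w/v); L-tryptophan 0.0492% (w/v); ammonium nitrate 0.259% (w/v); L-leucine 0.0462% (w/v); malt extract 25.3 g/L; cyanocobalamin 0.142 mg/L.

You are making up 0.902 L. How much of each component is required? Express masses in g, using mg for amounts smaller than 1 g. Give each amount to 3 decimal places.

Scale factor relative to 1 L: 0.902.
glucose: 1.3 g per 100 mL × 902 mL ÷ 100 = 11.726 g
L-tryptophan: 0.0492% w/v = 0.492 g/L → 0.492 × 0.902 L = 0.443784 g = 443.784 mg
ammonium nitrate: 0.259 g per 100 mL × 902 mL ÷ 100 = 2.336 g
L-leucine: 0.0462 g per 100 mL × 902 mL ÷ 100 = 0.416724 g = 416.724 mg
malt extract: 25.3 g/L × 0.902 L = 22.821 g
cyanocobalamin: 0.142 mg/L × 0.902 L = 0.128 mg

glucose 11.726 g; L-tryptophan 443.784 mg; ammonium nitrate 2.336 g; L-leucine 416.724 mg; malt extract 22.821 g; cyanocobalamin 0.128 mg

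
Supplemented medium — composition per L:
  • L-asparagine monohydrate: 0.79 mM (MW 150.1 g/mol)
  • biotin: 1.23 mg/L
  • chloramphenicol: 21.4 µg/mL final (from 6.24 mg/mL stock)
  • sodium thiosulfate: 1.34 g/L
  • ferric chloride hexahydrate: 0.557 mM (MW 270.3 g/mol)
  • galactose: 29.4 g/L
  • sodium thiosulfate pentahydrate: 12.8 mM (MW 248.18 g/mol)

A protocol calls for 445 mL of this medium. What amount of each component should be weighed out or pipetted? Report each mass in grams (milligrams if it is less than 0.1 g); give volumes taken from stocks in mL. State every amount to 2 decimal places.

L-asparagine monohydrate 52.77 mg; biotin 0.55 mg; chloramphenicol 1.53 mL; sodium thiosulfate 0.60 g; ferric chloride hexahydrate 67.00 mg; galactose 13.08 g; sodium thiosulfate pentahydrate 1.41 g

Target volume = 445 mL = 0.445 L.
L-asparagine monohydrate: 0.79 mmol/L × 150.1 mg/mmol × 0.445 L = 52.77 mg
biotin: 1.23 mg/L × 0.445 L = 0.55 mg
chloramphenicol: V = C2·V2/C1 = 21.4 µg/mL × 445 mL ÷ 6240 µg/mL = 1.53 mL
sodium thiosulfate: 1.34 g/L × 0.445 L = 0.60 g
ferric chloride hexahydrate: 0.557 mmol/L × 270.3 mg/mmol × 0.445 L = 67.00 mg
galactose: 29.4 g/L × 0.445 L = 13.08 g
sodium thiosulfate pentahydrate: 12.8 mmol/L × 248.18 g/mol × 0.445 L ÷ 1000 = 1.41 g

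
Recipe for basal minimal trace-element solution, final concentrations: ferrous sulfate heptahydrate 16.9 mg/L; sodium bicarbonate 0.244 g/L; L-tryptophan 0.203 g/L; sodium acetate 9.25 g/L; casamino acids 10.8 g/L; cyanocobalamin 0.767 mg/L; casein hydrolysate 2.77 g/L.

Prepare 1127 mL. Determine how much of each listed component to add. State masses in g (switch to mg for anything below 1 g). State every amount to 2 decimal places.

Target volume = 1127 mL = 1.127 L.
ferrous sulfate heptahydrate: 16.9 mg/L × 1.127 L = 19.05 mg
sodium bicarbonate: 0.244 g/L × 1.127 L = 0.274988 g = 274.99 mg
L-tryptophan: 0.203 g/L × 1.127 L = 0.228781 g = 228.78 mg
sodium acetate: 9.25 g/L × 1.127 L = 10.42 g
casamino acids: 10.8 g/L × 1.127 L = 12.17 g
cyanocobalamin: 0.767 mg/L × 1.127 L = 0.86 mg
casein hydrolysate: 2.77 g/L × 1.127 L = 3.12 g

ferrous sulfate heptahydrate 19.05 mg; sodium bicarbonate 274.99 mg; L-tryptophan 228.78 mg; sodium acetate 10.42 g; casamino acids 12.17 g; cyanocobalamin 0.86 mg; casein hydrolysate 3.12 g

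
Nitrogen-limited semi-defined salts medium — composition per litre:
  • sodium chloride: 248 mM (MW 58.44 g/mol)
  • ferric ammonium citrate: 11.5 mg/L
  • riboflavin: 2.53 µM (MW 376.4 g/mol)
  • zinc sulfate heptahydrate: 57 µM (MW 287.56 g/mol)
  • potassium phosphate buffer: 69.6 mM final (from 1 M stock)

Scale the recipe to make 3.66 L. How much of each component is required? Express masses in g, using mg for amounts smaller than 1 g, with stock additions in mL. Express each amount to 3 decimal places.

sodium chloride 53.045 g; ferric ammonium citrate 42.090 mg; riboflavin 3.485 mg; zinc sulfate heptahydrate 59.991 mg; potassium phosphate buffer 254.736 mL

Working volume: 3.66 L.
sodium chloride: 248 mmol/L × 58.44 g/mol × 3.66 L ÷ 1000 = 53.045 g
ferric ammonium citrate: 11.5 mg/L × 3.66 L = 42.090 mg
riboflavin: 2.53 µmol/L × 376.4 g/mol × 3.66 L ÷ 1000 = 3.485 mg
zinc sulfate heptahydrate: 57 µmol/L × 287.56 g/mol × 3.66 L ÷ 1000 = 59.991 mg
potassium phosphate buffer: V = C2·V2/C1 = 69.6 mM × 3660 mL ÷ 1000 mM = 254.736 mL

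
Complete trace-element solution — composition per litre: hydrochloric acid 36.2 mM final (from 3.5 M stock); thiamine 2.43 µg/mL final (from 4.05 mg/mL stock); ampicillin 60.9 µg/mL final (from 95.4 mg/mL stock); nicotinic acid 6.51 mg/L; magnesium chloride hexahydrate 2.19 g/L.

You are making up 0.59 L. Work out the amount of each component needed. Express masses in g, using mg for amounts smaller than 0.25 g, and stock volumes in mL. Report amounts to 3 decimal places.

hydrochloric acid 6.102 mL; thiamine 0.354 mL; ampicillin 0.377 mL; nicotinic acid 3.841 mg; magnesium chloride hexahydrate 1.292 g

Scale factor relative to 1 L: 0.59.
hydrochloric acid: V = C2·V2/C1 = 36.2 mM × 590 mL ÷ 3500 mM = 6.102 mL
thiamine: V = C2·V2/C1 = 2.43 µg/mL × 590 mL ÷ 4050 µg/mL = 0.354 mL
ampicillin: V = C2·V2/C1 = 60.9 µg/mL × 590 mL ÷ 95400 µg/mL = 0.377 mL
nicotinic acid: 6.51 mg/L × 0.59 L = 3.841 mg
magnesium chloride hexahydrate: 2.19 g/L × 0.59 L = 1.292 g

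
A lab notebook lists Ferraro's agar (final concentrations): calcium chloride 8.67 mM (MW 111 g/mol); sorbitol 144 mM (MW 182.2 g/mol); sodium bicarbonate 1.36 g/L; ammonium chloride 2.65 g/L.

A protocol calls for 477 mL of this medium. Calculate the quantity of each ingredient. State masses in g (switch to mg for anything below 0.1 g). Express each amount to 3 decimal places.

calcium chloride 0.459 g; sorbitol 12.515 g; sodium bicarbonate 0.649 g; ammonium chloride 1.264 g

Working volume: 477 mL = 0.477 L.
calcium chloride: 8.67 mmol/L × 111 g/mol × 0.477 L ÷ 1000 = 0.459 g
sorbitol: 144 mmol/L × 182.2 g/mol × 0.477 L ÷ 1000 = 12.515 g
sodium bicarbonate: 1.36 g/L × 0.477 L = 0.649 g
ammonium chloride: 2.65 g/L × 0.477 L = 1.264 g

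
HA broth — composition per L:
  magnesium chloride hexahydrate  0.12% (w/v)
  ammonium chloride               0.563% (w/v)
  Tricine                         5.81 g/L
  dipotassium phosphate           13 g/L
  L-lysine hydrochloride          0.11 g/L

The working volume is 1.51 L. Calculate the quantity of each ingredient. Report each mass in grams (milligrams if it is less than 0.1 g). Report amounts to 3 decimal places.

Scale factor relative to 1 L: 1.51.
magnesium chloride hexahydrate: 0.12 g per 100 mL × 1510 mL ÷ 100 = 1.812 g
ammonium chloride: 0.563% w/v = 5.63 g/L → 5.63 × 1.51 L = 8.501 g
Tricine: 5.81 g/L × 1.51 L = 8.773 g
dipotassium phosphate: 13 g/L × 1.51 L = 19.630 g
L-lysine hydrochloride: 0.11 g/L × 1.51 L = 0.166 g

magnesium chloride hexahydrate 1.812 g; ammonium chloride 8.501 g; Tricine 8.773 g; dipotassium phosphate 19.630 g; L-lysine hydrochloride 0.166 g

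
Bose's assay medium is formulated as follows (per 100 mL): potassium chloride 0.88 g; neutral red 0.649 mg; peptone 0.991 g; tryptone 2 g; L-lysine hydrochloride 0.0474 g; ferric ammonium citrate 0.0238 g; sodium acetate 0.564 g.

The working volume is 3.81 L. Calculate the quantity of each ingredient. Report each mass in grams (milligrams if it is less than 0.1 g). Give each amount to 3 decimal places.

Scale factor = 3810 mL / 100 mL = 38.1.
potassium chloride: 0.88 g × (3810 mL / 100 mL) = 33.528 g
neutral red: 0.649 mg × (3810 mL / 100 mL) = 24.727 mg
peptone: 0.991 g × (3810 mL / 100 mL) = 37.757 g
tryptone: 2 g × (3810 mL / 100 mL) = 76.200 g
L-lysine hydrochloride: 0.0474 g × (3810 mL / 100 mL) = 1.806 g
ferric ammonium citrate: 0.0238 g × (3810 mL / 100 mL) = 0.907 g
sodium acetate: 0.564 g × (3810 mL / 100 mL) = 21.488 g

potassium chloride 33.528 g; neutral red 24.727 mg; peptone 37.757 g; tryptone 76.200 g; L-lysine hydrochloride 1.806 g; ferric ammonium citrate 0.907 g; sodium acetate 21.488 g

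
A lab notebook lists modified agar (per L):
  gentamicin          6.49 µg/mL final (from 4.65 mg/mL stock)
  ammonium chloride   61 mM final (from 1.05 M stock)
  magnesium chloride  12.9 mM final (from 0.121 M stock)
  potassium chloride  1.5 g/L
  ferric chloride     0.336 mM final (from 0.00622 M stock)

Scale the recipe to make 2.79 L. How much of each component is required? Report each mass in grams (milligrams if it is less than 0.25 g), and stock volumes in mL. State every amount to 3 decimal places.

Scale factor relative to 1 L: 2.79.
gentamicin: C1V1 = C2V2 → 6.49 µg/mL × 2790 mL ÷ 4650 µg/mL = 3.894 mL
ammonium chloride: V = C2·V2/C1 = 61 mM × 2790 mL ÷ 1050 mM = 162.086 mL
magnesium chloride: V = C2·V2/C1 = 12.9 mM × 2790 mL ÷ 121 mM = 297.446 mL
potassium chloride: 1.5 g/L × 2.79 L = 4.185 g
ferric chloride: dilute stock: 0.336 mM × 2790 mL ÷ 6.22 mM = 150.714 mL

gentamicin 3.894 mL; ammonium chloride 162.086 mL; magnesium chloride 297.446 mL; potassium chloride 4.185 g; ferric chloride 150.714 mL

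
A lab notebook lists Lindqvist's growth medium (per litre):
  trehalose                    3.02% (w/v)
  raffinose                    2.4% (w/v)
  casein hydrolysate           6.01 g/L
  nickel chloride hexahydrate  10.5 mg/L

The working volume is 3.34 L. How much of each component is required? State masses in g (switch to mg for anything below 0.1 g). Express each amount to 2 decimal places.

trehalose 100.87 g; raffinose 80.16 g; casein hydrolysate 20.07 g; nickel chloride hexahydrate 35.07 mg

Working volume: 3.34 L.
trehalose: 3.02% w/v = 30.2 g/L → 30.2 × 3.34 L = 100.87 g
raffinose: 2.4 g per 100 mL × 3340 mL ÷ 100 = 80.16 g
casein hydrolysate: 6.01 g/L × 3.34 L = 20.07 g
nickel chloride hexahydrate: 10.5 mg/L × 3.34 L = 35.07 mg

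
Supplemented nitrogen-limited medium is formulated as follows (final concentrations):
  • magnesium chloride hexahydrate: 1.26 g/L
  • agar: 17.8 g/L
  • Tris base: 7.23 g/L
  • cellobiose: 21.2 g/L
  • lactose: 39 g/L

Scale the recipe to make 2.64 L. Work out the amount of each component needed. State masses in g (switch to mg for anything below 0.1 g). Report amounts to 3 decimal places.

Scale factor relative to 1 L: 2.64.
magnesium chloride hexahydrate: 1.26 g/L × 2.64 L = 3.326 g
agar: 17.8 g/L × 2.64 L = 46.992 g
Tris base: 7.23 g/L × 2.64 L = 19.087 g
cellobiose: 21.2 g/L × 2.64 L = 55.968 g
lactose: 39 g/L × 2.64 L = 102.960 g

magnesium chloride hexahydrate 3.326 g; agar 46.992 g; Tris base 19.087 g; cellobiose 55.968 g; lactose 102.960 g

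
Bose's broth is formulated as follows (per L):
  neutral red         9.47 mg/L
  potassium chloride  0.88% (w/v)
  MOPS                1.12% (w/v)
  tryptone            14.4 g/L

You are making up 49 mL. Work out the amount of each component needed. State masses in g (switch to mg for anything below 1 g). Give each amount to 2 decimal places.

Target volume = 49 mL = 0.049 L.
neutral red: 9.47 mg/L × 0.049 L = 0.46 mg
potassium chloride: 0.88 g per 100 mL × 49 mL ÷ 100 = 0.4312 g = 431.20 mg
MOPS: 1.12% w/v = 11.2 g/L → 11.2 × 0.049 L = 0.5488 g = 548.80 mg
tryptone: 14.4 g/L × 0.049 L = 0.7056 g = 705.60 mg

neutral red 0.46 mg; potassium chloride 431.20 mg; MOPS 548.80 mg; tryptone 705.60 mg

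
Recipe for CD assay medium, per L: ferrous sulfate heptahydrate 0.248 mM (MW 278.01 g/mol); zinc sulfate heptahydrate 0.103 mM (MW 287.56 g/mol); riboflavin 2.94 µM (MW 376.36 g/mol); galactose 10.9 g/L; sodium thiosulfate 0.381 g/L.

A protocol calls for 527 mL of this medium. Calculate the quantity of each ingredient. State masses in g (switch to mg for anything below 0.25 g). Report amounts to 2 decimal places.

ferrous sulfate heptahydrate 36.33 mg; zinc sulfate heptahydrate 15.61 mg; riboflavin 0.58 mg; galactose 5.74 g; sodium thiosulfate 200.79 mg

Scale factor relative to 1 L: 0.527.
ferrous sulfate heptahydrate: 0.248 mmol/L × 278.01 mg/mmol × 0.527 L = 36.33 mg
zinc sulfate heptahydrate: 0.103 mmol/L × 287.56 mg/mmol × 0.527 L = 15.61 mg
riboflavin: 2.94 µmol/L × 376.36 g/mol × 0.527 L ÷ 1000 = 0.58 mg
galactose: 10.9 g/L × 0.527 L = 5.74 g
sodium thiosulfate: 0.381 g/L × 0.527 L = 0.200787 g = 200.79 mg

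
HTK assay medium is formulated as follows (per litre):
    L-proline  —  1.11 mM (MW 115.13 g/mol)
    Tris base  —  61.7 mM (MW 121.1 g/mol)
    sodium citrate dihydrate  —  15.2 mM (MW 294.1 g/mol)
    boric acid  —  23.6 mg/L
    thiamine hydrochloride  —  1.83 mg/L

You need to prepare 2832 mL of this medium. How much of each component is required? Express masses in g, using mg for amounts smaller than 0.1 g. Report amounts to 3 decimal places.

L-proline 0.362 g; Tris base 21.160 g; sodium citrate dihydrate 12.660 g; boric acid 66.835 mg; thiamine hydrochloride 5.183 mg

Scale factor relative to 1 L: 2.832.
L-proline: 1.11 mmol/L × 115.13 g/mol × 2.832 L ÷ 1000 = 0.362 g
Tris base: 61.7 mmol/L × 121.1 g/mol × 2.832 L ÷ 1000 = 21.160 g
sodium citrate dihydrate: 15.2 mmol/L × 294.1 g/mol × 2.832 L ÷ 1000 = 12.660 g
boric acid: 23.6 mg/L × 2.832 L = 66.835 mg
thiamine hydrochloride: 1.83 mg/L × 2.832 L = 5.183 mg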